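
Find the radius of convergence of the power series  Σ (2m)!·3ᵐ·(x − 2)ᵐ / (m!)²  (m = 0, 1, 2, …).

Apply the ratio test: |a_{m+1}| / |a_m| = (2m+1)·(2m+2)/(m+1)² · 3, which tends to 12 as m → ∞.
Thus R = 1/(12) = 1/12.

R = 1/12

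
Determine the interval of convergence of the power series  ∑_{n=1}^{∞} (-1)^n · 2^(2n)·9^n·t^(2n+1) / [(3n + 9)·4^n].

[-1/3, 1/3]

Apply the ratio test: |a_{n+1}| / |a_n| = [(3n + 9)/(3(n+1) + 9)] · 4·9/4, which tends to 9 as n → ∞.
Writing y = t², the series in y has radius 1/9, so |t| < √(1/9) = 1/3 and R = 1/3.
Check t = 1/3: the terms alternate in sign and decrease monotonically to 0 in absolute value (size ~ c/n), so the alternating series test gives convergence.
When t = -1/3, the terms alternate in sign and decrease monotonically to 0 in absolute value (size ~ c/n), so the alternating series test gives convergence.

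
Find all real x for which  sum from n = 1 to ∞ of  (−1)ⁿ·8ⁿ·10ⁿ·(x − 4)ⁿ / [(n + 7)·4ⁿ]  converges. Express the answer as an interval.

(79/20, 81/20]

The ratio of consecutive coefficients is [(n + 7)/((n+1) + 7)] · 8·10/4 → 20.
Hence the series converges for |x − 4| < 1/(20) = 1/20, so the radius of convergence is 1/20.
At x = 81/20: convergence follows from the alternating series test (terms decrease monotonically to 0).
Check x = 79/20: the terms behave like c/n; limit comparison with the harmonic series gives divergence.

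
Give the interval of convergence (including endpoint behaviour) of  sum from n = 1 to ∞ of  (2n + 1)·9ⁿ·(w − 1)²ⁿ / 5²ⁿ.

The ratio of consecutive coefficients is [(2(n+1) + 1)/(2n + 1)] · 9/25 → 9/25.
Successive powers of (w − 1) differ by 2, so the series converges when |w − 1|² · 9/25 < 1, i.e. |w − 1| < √(25/9) = 5/3. So R = 5/3.
When w = 8/3, the terms have absolute value of order n, which does not tend to 0, so the series diverges by the divergence test.
Check w = -2/3: the terms have absolute value of order n, which does not tend to 0, so the series diverges by the divergence test.

(-2/3, 8/3)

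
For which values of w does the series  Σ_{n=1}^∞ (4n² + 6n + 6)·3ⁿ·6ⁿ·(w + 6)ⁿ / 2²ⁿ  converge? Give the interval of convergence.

Apply the ratio test: |a_{n+1}| / |a_n| = [(4(n+1)² + 6(n+1) + 6)/(4n² + 6n + 6)] · 3·6/4, which tends to 9/2 as n → ∞.
The series converges when 9/2 · |w + 6| < 1, giving R = 2/9.
Check w = -52/9: the n-th term does not approach 0; divergence by the term test.
Check w = -56/9: the terms have absolute value of order n², which does not tend to 0, so the series diverges by the divergence test.

(-56/9, -52/9)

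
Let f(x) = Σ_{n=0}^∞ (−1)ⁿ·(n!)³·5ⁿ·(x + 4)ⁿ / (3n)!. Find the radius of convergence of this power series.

R = 27/5

The ratio of consecutive coefficients is (n+1)³/[(3n+1)·(3n+2)·(3n+3)] · 5 → 5/27.
Hence the series converges for |x + 4| < 1/(5/27) = 27/5, so the radius of convergence is 27/5.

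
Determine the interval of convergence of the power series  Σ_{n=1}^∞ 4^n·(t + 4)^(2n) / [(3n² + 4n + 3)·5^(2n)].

Ratio test: |a_{n+1}/a_n| = [(3n² + 4n + 3)/(3(n+1)² + 4(n+1) + 3)] · 4/25 → 4/25 as n → ∞.
Since the exponent of (t + 4) increases by 2 each term, convergence requires |t + 4|² < 25/4, hence R = 5/2.
When t = -3/2, the series is dominated by a constant times Σ 1/n², which converges (p = 2 > 1).
When t = -13/2, the series is dominated by a constant times Σ 1/n², which converges (p = 2 > 1).

[-13/2, -3/2]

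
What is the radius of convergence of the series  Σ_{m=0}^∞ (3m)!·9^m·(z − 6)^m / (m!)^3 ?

Apply the ratio test: |a_{m+1}| / |a_m| = (3m+1)·(3m+2)·(3m+3)/(m+1)³ · 9, which tends to 243 as m → ∞.
Convergence for |z − 6| · 243 < 1, i.e. |z − 6| < 1/243. So R = 1/243.

R = 1/243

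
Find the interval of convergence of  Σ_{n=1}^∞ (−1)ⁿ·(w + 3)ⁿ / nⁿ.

Applying the root test, |a_n|^(1/n) = 1/n → 0.
Since the n-th root of |a_n| tends to 0, the series converges for all real w; R = ∞.

(−∞, ∞)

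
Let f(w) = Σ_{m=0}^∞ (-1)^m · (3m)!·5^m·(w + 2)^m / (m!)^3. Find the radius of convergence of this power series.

R = 1/135

Ratio test: |a_{m+1}/a_m| = (3m+1)·(3m+2)·(3m+3)/(m+1)³ · 5 → 135 as m → ∞.
Thus R = 1/(135) = 1/135.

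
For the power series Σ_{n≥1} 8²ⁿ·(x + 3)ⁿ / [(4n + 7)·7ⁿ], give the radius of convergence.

R = 7/64

By the ratio test, |a_{n+1}/a_n| = [(4n + 7)/(4(n+1) + 7)] · 64/7 → 64/7.
The series converges when 64/7 · |x + 3| < 1, giving R = 7/64.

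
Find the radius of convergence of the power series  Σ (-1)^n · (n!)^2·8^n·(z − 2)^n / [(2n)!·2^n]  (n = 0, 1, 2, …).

Ratio test: |a_{n+1}/a_n| = (n+1)²/[(2n+1)·(2n+2)] · 8/2 → 1 as n → ∞.
So the series converges when |z − 2| < 1 and diverges when |z − 2| > 1; R = 1.

R = 1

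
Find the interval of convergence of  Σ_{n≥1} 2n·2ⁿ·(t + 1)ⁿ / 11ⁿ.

The ratio of consecutive coefficients is [2(n+1)/2n] · 2/11 → 2/11.
Hence the series converges for |t + 1| < 1/(2/11) = 11/2, so the radius of convergence is 11/2.
At t = 9/2: the n-th term does not approach 0; divergence by the term test.
Endpoint t = -13/2: the n-th term does not approach 0; divergence by the term test.

(-13/2, 9/2)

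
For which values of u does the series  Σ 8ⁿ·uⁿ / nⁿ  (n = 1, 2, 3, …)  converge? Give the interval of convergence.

Applying the root test, |a_n|^(1/n) = 8/n → 0.
Since the n-th root of |a_n| tends to 0, the series converges for all real u; R = ∞.

(−∞, ∞)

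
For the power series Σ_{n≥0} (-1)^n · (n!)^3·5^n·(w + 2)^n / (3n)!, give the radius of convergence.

R = 27/5

Apply the ratio test: |a_{n+1}| / |a_n| = (n+1)³/[(3n+1)·(3n+2)·(3n+3)] · 5, which tends to 5/27 as n → ∞.
Convergence for |w + 2| · 5/27 < 1, i.e. |w + 2| < 27/5. So R = 27/5.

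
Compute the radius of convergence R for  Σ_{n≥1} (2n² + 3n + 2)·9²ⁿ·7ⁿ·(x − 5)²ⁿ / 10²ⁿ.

Ratio test: |a_{n+1}/a_n| = [(2(n+1)² + 3(n+1) + 2)/(2n² + 3n + 2)] · 81·7/100 → 567/100 as n → ∞.
Since the exponent of (x − 5) increases by 2 each term, convergence requires |x − 5|² < 100/567, hence R = 10√7/63.

R = 10√7/63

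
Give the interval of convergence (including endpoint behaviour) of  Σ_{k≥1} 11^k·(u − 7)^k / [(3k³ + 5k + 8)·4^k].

[73/11, 81/11]

By the ratio test, |a_{k+1}/a_k| = [(3k³ + 5k + 8)/(3(k+1)³ + 5(k+1) + 8)] · 11/4 → 11/4.
Convergence for |u − 7| · 11/4 < 1, i.e. |u − 7| < 4/11. So R = 4/11.
At u = 81/11: the series is dominated by a constant times Σ 1/k³, which converges (p = 3 > 1).
Check u = 73/11: the terms are on the order of 1/k³, so the series converges absolutely by comparison with the p-series (p = 3 > 1).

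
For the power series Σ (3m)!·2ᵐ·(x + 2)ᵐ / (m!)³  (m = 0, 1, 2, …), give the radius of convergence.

By the ratio test, |a_{m+1}/a_m| = (3m+1)·(3m+2)·(3m+3)/(m+1)³ · 2 → 54.
The series converges when 54 · |x + 2| < 1, giving R = 1/54.

R = 1/54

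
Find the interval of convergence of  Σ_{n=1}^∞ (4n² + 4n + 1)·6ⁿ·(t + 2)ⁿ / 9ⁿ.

Ratio test: |a_{n+1}/a_n| = [(4(n+1)² + 4(n+1) + 1)/(4n² + 4n + 1)] · 6/9 → 2/3 as n → ∞.
Thus R = 1/(2/3) = 3/2.
Check t = -1/2: the terms do not tend to 0, so the series diverges.
At t = -7/2: the terms do not tend to 0, so the series diverges.

(-7/2, -1/2)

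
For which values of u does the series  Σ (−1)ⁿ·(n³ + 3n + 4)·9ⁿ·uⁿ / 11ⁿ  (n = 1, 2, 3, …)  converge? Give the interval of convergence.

(-11/9, 11/9)

By the ratio test, |a_{n+1}/a_n| = [((n+1)³ + 3(n+1) + 4)/(n³ + 3n + 4)] · 9/11 → 9/11.
Convergence for |u| · 9/11 < 1, i.e. |u| < 11/9. So R = 11/9.
When u = 11/9, the terms have absolute value of order n³, which does not tend to 0, so the series diverges by the divergence test.
Check u = -11/9: the n-th term does not approach 0; divergence by the term test.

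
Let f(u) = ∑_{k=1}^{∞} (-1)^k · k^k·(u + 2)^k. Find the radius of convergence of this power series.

R = 0

Applying the root test, |a_k|^(1/k) = k → ∞.
Since the k-th root of |a_k| is unbounded, the series converges only at u = -2; R = 0.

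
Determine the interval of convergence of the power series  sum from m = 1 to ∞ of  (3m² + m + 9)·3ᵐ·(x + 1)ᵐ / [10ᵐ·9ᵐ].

Ratio test: |a_{m+1}/a_m| = [(3(m+1)² + (m+1) + 9)/(3m² + m + 9)] · 3/(10·9) → 1/30 as m → ∞.
Thus R = 1/(1/30) = 30.
At x = 29: the terms do not tend to 0, so the series diverges.
When x = -31, the terms do not tend to 0, so the series diverges.

(-31, 29)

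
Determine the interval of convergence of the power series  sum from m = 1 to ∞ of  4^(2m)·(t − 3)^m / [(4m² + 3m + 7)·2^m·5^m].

By the ratio test, |a_{m+1}/a_m| = [(4m² + 3m + 7)/(4(m+1)² + 3(m+1) + 7)] · 16/(2·5) → 8/5.
Thus R = 1/(8/5) = 5/8.
At t = 29/8: the series is dominated by a constant times Σ 1/m², which converges (p = 2 > 1).
Check t = 19/8: the terms are on the order of 1/m², so the series converges absolutely by comparison with the p-series (p = 2 > 1).

[19/8, 29/8]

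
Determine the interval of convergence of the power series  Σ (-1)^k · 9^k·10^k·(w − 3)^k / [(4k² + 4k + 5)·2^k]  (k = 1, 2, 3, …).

[134/45, 136/45]

Apply the ratio test: |a_{k+1}| / |a_k| = [(4k² + 4k + 5)/(4(k+1)² + 4(k+1) + 5)] · 9·10/2, which tends to 45 as k → ∞.
Thus R = 1/(45) = 1/45.
Check w = 136/45: absolute convergence follows by limit comparison with Σ 1/k².
Endpoint w = 134/45: absolute convergence follows by limit comparison with Σ 1/k².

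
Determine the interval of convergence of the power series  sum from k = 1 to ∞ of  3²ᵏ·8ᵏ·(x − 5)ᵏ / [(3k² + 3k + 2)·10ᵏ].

[175/36, 185/36]

By the ratio test, |a_{k+1}/a_k| = [(3k² + 3k + 2)/(3(k+1)² + 3(k+1) + 2)] · 9·8/10 → 36/5.
Thus R = 1/(36/5) = 5/36.
Endpoint x = 185/36: the terms are on the order of 1/k², so the series converges absolutely by comparison with the p-series (p = 2 > 1).
When x = 175/36, absolute convergence follows by limit comparison with Σ 1/k².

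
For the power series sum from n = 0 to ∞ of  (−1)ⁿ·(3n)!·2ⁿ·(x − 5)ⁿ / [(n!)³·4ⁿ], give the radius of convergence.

R = 2/27

The ratio of consecutive coefficients is (3n+1)·(3n+2)·(3n+3)/(n+1)³ · 2/4 → 27/2.
Convergence for |x − 5| · 27/2 < 1, i.e. |x − 5| < 2/27. So R = 2/27.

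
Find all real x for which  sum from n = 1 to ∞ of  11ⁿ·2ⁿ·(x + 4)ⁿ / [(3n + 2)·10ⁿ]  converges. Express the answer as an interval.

By the ratio test, |a_{n+1}/a_n| = [(3n + 2)/(3(n+1) + 2)] · 11·2/10 → 11/5.
Convergence for |x + 4| · 11/5 < 1, i.e. |x + 4| < 5/11. So R = 5/11.
When x = -39/11, comparison with the harmonic series Σ 1/n shows the series diverges.
Check x = -49/11: an alternating series whose terms decrease to 0 in absolute value, so it converges by the Leibniz criterion.

[-49/11, -39/11)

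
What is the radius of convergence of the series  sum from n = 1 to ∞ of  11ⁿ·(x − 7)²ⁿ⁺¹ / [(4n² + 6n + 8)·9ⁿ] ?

R = 3√11/11

By the ratio test, |a_{n+1}/a_n| = [(4n² + 6n + 8)/(4(n+1)² + 6(n+1) + 8)] · 11/9 → 11/9.
Writing y = (x − 7)², the series in y has radius 9/11, so |x − 7| < √(9/11) and R = 3√11/11.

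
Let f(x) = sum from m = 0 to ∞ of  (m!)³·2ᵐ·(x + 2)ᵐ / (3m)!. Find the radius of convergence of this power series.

Apply the ratio test: |a_{m+1}| / |a_m| = (m+1)³/[(3m+1)·(3m+2)·(3m+3)] · 2, which tends to 2/27 as m → ∞.
Hence the series converges for |x + 2| < 1/(2/27) = 27/2, so the radius of convergence is 27/2.

R = 27/2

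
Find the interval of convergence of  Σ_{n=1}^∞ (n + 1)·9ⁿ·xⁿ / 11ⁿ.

(-11/9, 11/9)

By the ratio test, |a_{n+1}/a_n| = [((n+1) + 1)/(n + 1)] · 9/11 → 9/11.
Convergence for |x| · 9/11 < 1, i.e. |x| < 11/9. So R = 11/9.
At x = 11/9: the terms have absolute value of order n, which does not tend to 0, so the series diverges by the divergence test.
At x = -11/9: the terms do not tend to 0, so the series diverges.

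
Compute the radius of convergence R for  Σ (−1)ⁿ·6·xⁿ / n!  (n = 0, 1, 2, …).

The ratio of consecutive coefficients is 6/6 · 1/(n+1) → 0.
The ratio tends to 0 regardless of x, hence R = ∞.

R = ∞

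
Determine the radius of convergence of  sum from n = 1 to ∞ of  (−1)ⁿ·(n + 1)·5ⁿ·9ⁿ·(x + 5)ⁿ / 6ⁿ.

Ratio test: |a_{n+1}/a_n| = [((n+1) + 1)/(n + 1)] · 5·9/6 → 15/2 as n → ∞.
Convergence for |x + 5| · 15/2 < 1, i.e. |x + 5| < 2/15. So R = 2/15.

R = 2/15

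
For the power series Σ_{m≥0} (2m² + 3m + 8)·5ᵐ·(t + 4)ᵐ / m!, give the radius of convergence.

R = ∞

The ratio of consecutive coefficients is (2(m+1)² + 3(m+1) + 8)/(2m² + 3m + 8) · 5 · 1/(m+1) → 0.
Since the limit is 0 < 1 for every t, the series converges on all of ℝ and R = ∞.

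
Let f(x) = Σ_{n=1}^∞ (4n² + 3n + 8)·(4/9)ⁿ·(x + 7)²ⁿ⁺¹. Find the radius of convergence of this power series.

R = 3/2

Ratio test: |a_{n+1}/a_n| = [(4(n+1)² + 3(n+1) + 8)/(4n² + 3n + 8)] · 4/9 → 4/9 as n → ∞.
Since the exponent of (x + 7) increases by 2 each term, convergence requires |x + 7|² < 9/4, hence R = 3/2.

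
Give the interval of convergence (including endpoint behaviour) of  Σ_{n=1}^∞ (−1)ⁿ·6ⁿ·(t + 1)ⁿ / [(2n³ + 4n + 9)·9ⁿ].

[-5/2, 1/2]

By the ratio test, |a_{n+1}/a_n| = [(2n³ + 4n + 9)/(2(n+1)³ + 4(n+1) + 9)] · 6/9 → 2/3.
Convergence for |t + 1| · 2/3 < 1, i.e. |t + 1| < 3/2. So R = 3/2.
At t = 1/2: the terms are on the order of 1/n³, so the series converges absolutely by comparison with the p-series (p = 3 > 1).
At t = -5/2: the terms are on the order of 1/n³, so the series converges absolutely by comparison with the p-series (p = 3 > 1).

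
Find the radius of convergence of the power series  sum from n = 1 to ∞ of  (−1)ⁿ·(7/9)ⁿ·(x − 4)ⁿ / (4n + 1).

The ratio of consecutive coefficients is [(4n + 1)/(4(n+1) + 1)] · 7/9 → 7/9.
Thus R = 1/(7/9) = 9/7.

R = 9/7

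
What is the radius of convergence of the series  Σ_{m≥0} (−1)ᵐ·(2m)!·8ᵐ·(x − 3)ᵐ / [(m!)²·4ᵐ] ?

R = 1/8

Ratio test: |a_{m+1}/a_m| = (2m+1)·(2m+2)/(m+1)² · 8/4 → 8 as m → ∞.
Thus R = 1/(8) = 1/8.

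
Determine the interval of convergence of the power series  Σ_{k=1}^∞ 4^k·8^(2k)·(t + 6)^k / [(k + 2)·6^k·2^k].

[-387/64, -381/64)

Apply the ratio test: |a_{k+1}| / |a_k| = [(k + 2)/((k+1) + 2)] · 4·64/(6·2), which tends to 64/3 as k → ∞.
The series converges when 64/3 · |t + 6| < 1, giving R = 3/64.
At t = -381/64: comparison with the harmonic series Σ 1/k shows the series diverges.
Endpoint t = -387/64: the terms alternate in sign and decrease monotonically to 0 in absolute value (size ~ c/k), so the alternating series test gives convergence.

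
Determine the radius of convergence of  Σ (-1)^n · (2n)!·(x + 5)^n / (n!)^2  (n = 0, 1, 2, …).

R = 1/4

The ratio of consecutive coefficients is (2n+1)·(2n+2)/(n+1)² → 4.
Convergence for |x + 5| · 4 < 1, i.e. |x + 5| < 1/4. So R = 1/4.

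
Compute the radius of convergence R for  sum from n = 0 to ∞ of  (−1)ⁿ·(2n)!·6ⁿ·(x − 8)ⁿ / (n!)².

R = 1/24

The ratio of consecutive coefficients is (2n+1)·(2n+2)/(n+1)² · 6 → 24.
Hence the series converges for |x − 8| < 1/(24) = 1/24, so the radius of convergence is 1/24.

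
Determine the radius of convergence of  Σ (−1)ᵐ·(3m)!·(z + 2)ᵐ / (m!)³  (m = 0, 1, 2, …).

Apply the ratio test: |a_{m+1}| / |a_m| = (3m+1)·(3m+2)·(3m+3)/(m+1)³, which tends to 27 as m → ∞.
The series converges when 27 · |z + 2| < 1, giving R = 1/27.

R = 1/27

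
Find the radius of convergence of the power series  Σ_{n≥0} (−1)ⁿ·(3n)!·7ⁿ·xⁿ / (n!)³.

R = 1/189

Ratio test: |a_{n+1}/a_n| = (3n+1)·(3n+2)·(3n+3)/(n+1)³ · 7 → 189 as n → ∞.
Hence the series converges for |x| < 1/(189) = 1/189, so the radius of convergence is 1/189.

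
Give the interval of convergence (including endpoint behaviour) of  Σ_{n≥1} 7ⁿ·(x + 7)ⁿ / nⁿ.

(−∞, ∞)

By the Cauchy root test, |a_n|^(1/n) = 7/n → 0.
Since the n-th root of |a_n| tends to 0, the series converges for all real x; R = ∞.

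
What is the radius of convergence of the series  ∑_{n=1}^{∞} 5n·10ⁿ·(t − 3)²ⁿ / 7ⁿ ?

R = √70/10

Ratio test: |a_{n+1}/a_n| = [5(n+1)/5n] · 10/7 → 10/7 as n → ∞.
Successive powers of (t − 3) differ by 2, so the series converges when |t − 3|² · 10/7 < 1, i.e. |t − 3| < √(7/10). So R = √70/10.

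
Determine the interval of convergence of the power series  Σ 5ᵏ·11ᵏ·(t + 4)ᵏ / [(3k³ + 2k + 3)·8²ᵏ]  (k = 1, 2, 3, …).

[-284/55, -156/55]

Ratio test: |a_{k+1}/a_k| = [(3k³ + 2k + 3)/(3(k+1)³ + 2(k+1) + 3)] · 5·11/64 → 55/64 as k → ∞.
The series converges when 55/64 · |t + 4| < 1, giving R = 64/55.
At t = -156/55: the series is dominated by a constant times Σ 1/k³, which converges (p = 3 > 1).
At t = -284/55: the terms are on the order of 1/k³, so the series converges absolutely by comparison with the p-series (p = 3 > 1).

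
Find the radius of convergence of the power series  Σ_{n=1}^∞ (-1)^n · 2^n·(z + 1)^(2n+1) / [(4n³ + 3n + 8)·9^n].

R = 3√2/2

By the ratio test, |a_{n+1}/a_n| = [(4n³ + 3n + 8)/(4(n+1)³ + 3(n+1) + 8)] · 2/9 → 2/9.
Since the exponent of (z + 1) increases by 2 each term, convergence requires |z + 1|² < 9/2, hence R = 3√2/2.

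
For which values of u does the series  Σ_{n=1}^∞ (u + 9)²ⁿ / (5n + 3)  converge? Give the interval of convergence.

By the ratio test, |a_{n+1}/a_n| = (5n + 3)/(5(n+1) + 3) → 1.
Writing y = (u + 9)², the series in y has radius 1, so |u + 9| < √(1) = 1 and R = 1.
Endpoint u = -8: the terms behave like c/n; limit comparison with the harmonic series gives divergence.
Check u = -10: the terms are asymptotic to a nonzero constant times 1/n, so the series diverges by limit comparison with Σ 1/n.

(-10, -8)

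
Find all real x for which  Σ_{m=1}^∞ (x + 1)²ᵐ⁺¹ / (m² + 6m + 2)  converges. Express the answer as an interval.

Apply the ratio test: |a_{m+1}| / |a_m| = (m² + 6m + 2)/((m+1)² + 6(m+1) + 2), which tends to 1 as m → ∞.
Since the exponent of (x + 1) increases by 2 each term, convergence requires |x + 1|² < 1, hence R = 1.
Endpoint x = 0: the series is dominated by a constant times Σ 1/m², which converges (p = 2 > 1).
At x = -2: absolute convergence follows by limit comparison with Σ 1/m².

[-2, 0]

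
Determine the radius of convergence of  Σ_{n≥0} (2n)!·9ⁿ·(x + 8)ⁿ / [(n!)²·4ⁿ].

Apply the ratio test: |a_{n+1}| / |a_n| = (2n+1)·(2n+2)/(n+1)² · 9/4, which tends to 9 as n → ∞.
Thus R = 1/(9) = 1/9.

R = 1/9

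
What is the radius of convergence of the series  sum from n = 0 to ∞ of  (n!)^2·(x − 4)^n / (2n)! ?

By the ratio test, |a_{n+1}/a_n| = (n+1)²/[(2n+1)·(2n+2)] → 1/4.
Convergence for |x − 4| · 1/4 < 1, i.e. |x − 4| < 4. So R = 4.

R = 4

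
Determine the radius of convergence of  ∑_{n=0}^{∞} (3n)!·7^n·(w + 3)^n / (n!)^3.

R = 1/189

Ratio test: |a_{n+1}/a_n| = (3n+1)·(3n+2)·(3n+3)/(n+1)³ · 7 → 189 as n → ∞.
The series converges when 189 · |w + 3| < 1, giving R = 1/189.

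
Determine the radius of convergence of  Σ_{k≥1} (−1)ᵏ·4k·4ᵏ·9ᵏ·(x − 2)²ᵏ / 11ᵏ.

Apply the ratio test: |a_{k+1}| / |a_k| = [4(k+1)/4k] · 4·9/11, which tends to 36/11 as k → ∞.
Successive powers of (x − 2) differ by 2, so the series converges when |x − 2|² · 36/11 < 1, i.e. |x − 2| < √(11/36). So R = √11/6.

R = √11/6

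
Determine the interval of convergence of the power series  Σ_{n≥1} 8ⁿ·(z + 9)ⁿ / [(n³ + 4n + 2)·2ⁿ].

Ratio test: |a_{n+1}/a_n| = [(n³ + 4n + 2)/((n+1)³ + 4(n+1) + 2)] · 8/2 → 4 as n → ∞.
Convergence for |z + 9| · 4 < 1, i.e. |z + 9| < 1/4. So R = 1/4.
At z = -35/4: the terms are on the order of 1/n³, so the series converges absolutely by comparison with the p-series (p = 3 > 1).
Endpoint z = -37/4: the terms are on the order of 1/n³, so the series converges absolutely by comparison with the p-series (p = 3 > 1).

[-37/4, -35/4]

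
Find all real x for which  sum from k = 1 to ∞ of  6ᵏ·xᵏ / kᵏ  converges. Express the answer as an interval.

Root test: |a_k|^(1/k) = 6/k → 0.
The limit is 0 for every x, so R = ∞.

(−∞, ∞)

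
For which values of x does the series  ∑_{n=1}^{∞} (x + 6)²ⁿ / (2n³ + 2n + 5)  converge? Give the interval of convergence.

[-7, -5]

Apply the ratio test: |a_{n+1}| / |a_n| = (2n³ + 2n + 5)/(2(n+1)³ + 2(n+1) + 5), which tends to 1 as n → ∞.
Successive powers of (x + 6) differ by 2, so the series converges when |x + 6|² · 1 < 1, i.e. |x + 6| < √(1) = 1. So R = 1.
Check x = -5: the terms are on the order of 1/n³, so the series converges absolutely by comparison with the p-series (p = 3 > 1).
Endpoint x = -7: the series is dominated by a constant times Σ 1/n³, which converges (p = 3 > 1).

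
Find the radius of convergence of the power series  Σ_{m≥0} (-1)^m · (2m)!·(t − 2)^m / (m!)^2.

R = 1/4

Ratio test: |a_{m+1}/a_m| = (2m+1)·(2m+2)/(m+1)² → 4 as m → ∞.
Hence the series converges for |t − 2| < 1/(4) = 1/4, so the radius of convergence is 1/4.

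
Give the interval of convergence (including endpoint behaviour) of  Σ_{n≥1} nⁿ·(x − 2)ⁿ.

By the Cauchy root test, |a_n|^(1/n) = n → ∞.
The root grows without bound, so R = 0 (convergence only at x = 2).

{2}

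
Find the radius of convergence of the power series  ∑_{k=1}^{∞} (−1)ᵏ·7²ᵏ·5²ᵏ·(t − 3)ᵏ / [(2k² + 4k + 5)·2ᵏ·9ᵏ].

Apply the ratio test: |a_{k+1}| / |a_k| = [(2k² + 4k + 5)/(2(k+1)² + 4(k+1) + 5)] · 49·25/(2·9), which tends to 1225/18 as k → ∞.
Thus R = 1/(1225/18) = 18/1225.

R = 18/1225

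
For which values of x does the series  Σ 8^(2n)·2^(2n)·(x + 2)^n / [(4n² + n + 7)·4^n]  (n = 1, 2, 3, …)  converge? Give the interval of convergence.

[-129/64, -127/64]

Ratio test: |a_{n+1}/a_n| = [(4n² + n + 7)/(4(n+1)² + (n+1) + 7)] · 64·4/4 → 64 as n → ∞.
The series converges when 64 · |x + 2| < 1, giving R = 1/64.
At x = -127/64: the terms are on the order of 1/n², so the series converges absolutely by comparison with the p-series (p = 2 > 1).
Check x = -129/64: the series is dominated by a constant times Σ 1/n², which converges (p = 2 > 1).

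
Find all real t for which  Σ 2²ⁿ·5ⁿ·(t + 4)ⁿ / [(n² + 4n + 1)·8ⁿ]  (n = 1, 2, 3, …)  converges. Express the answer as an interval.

[-22/5, -18/5]

The ratio of consecutive coefficients is [(n² + 4n + 1)/((n+1)² + 4(n+1) + 1)] · 4·5/8 → 5/2.
Convergence for |t + 4| · 5/2 < 1, i.e. |t + 4| < 2/5. So R = 2/5.
Check t = -18/5: the series is dominated by a constant times Σ 1/n², which converges (p = 2 > 1).
Endpoint t = -22/5: the terms are on the order of 1/n², so the series converges absolutely by comparison with the p-series (p = 2 > 1).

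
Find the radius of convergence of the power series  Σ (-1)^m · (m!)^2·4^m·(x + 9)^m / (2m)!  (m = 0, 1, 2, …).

R = 1

The ratio of consecutive coefficients is (m+1)²/[(2m+1)·(2m+2)] · 4 → 1.
Hence R = 1.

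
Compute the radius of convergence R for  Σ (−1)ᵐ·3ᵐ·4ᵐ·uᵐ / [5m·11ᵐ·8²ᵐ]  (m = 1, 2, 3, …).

The ratio of consecutive coefficients is [5m/5(m+1)] · 3·4/(11·64) → 3/176.
The series converges when 3/176 · |u| < 1, giving R = 176/3.

R = 176/3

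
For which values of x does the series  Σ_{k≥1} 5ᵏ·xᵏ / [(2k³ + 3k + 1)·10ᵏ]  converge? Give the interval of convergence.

[-2, 2]

The ratio of consecutive coefficients is [(2k³ + 3k + 1)/(2(k+1)³ + 3(k+1) + 1)] · 5/10 → 1/2.
The series converges when 1/2 · |x| < 1, giving R = 2.
At x = 2: the series is dominated by a constant times Σ 1/k³, which converges (p = 3 > 1).
Endpoint x = -2: the series is dominated by a constant times Σ 1/k³, which converges (p = 3 > 1).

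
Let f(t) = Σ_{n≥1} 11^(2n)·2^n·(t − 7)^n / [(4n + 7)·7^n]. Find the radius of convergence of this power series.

By the ratio test, |a_{n+1}/a_n| = [(4n + 7)/(4(n+1) + 7)] · 121·2/7 → 242/7.
The series converges when 242/7 · |t − 7| < 1, giving R = 7/242.

R = 7/242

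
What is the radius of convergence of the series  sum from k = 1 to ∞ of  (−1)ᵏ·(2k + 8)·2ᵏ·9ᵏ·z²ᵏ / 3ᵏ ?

Ratio test: |a_{k+1}/a_k| = [(2(k+1) + 8)/(2k + 8)] · 2·9/3 → 6 as k → ∞.
Successive powers of z differ by 2, so the series converges when |z|² · 6 < 1, i.e. |z| < √(1/6). So R = √6/6.

R = √6/6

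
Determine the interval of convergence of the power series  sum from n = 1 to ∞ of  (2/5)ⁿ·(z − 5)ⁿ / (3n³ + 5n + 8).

Ratio test: |a_{n+1}/a_n| = [(3n³ + 5n + 8)/(3(n+1)³ + 5(n+1) + 8)] · 2/5 → 2/5 as n → ∞.
Convergence for |z − 5| · 2/5 < 1, i.e. |z − 5| < 5/2. So R = 5/2.
Check z = 15/2: the terms are on the order of 1/n³, so the series converges absolutely by comparison with the p-series (p = 3 > 1).
Endpoint z = 5/2: absolute convergence follows by limit comparison with Σ 1/n³.

[5/2, 15/2]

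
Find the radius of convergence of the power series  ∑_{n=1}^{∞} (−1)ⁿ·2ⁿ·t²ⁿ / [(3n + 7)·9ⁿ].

The ratio of consecutive coefficients is [(3n + 7)/(3(n+1) + 7)] · 2/9 → 2/9.
Writing y = t², the series in y has radius 9/2, so |t| < √(9/2) and R = 3√2/2.

R = 3√2/2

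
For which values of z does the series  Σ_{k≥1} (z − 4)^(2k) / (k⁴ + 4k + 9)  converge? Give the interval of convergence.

[3, 5]

The ratio of consecutive coefficients is (k⁴ + 4k + 9)/((k+1)⁴ + 4(k+1) + 9) → 1.
Writing y = (z − 4)², the series in y has radius 1, so |z − 4| < √(1) = 1 and R = 1.
At z = 5: the series is dominated by a constant times Σ 1/k⁴, which converges (p = 4 > 1).
Endpoint z = 3: the terms are on the order of 1/k⁴, so the series converges absolutely by comparison with the p-series (p = 4 > 1).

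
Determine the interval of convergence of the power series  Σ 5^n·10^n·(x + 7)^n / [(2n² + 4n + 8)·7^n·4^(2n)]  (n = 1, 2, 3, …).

[-231/25, -119/25]

The ratio of consecutive coefficients is [(2n² + 4n + 8)/(2(n+1)² + 4(n+1) + 8)] · 5·10/(7·16) → 25/56.
Thus R = 1/(25/56) = 56/25.
Endpoint x = -119/25: absolute convergence follows by limit comparison with Σ 1/n².
When x = -231/25, the series is dominated by a constant times Σ 1/n², which converges (p = 2 > 1).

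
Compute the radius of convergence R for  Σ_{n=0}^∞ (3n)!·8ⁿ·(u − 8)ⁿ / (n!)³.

R = 1/216

Ratio test: |a_{n+1}/a_n| = (3n+1)·(3n+2)·(3n+3)/(n+1)³ · 8 → 216 as n → ∞.
Convergence for |u − 8| · 216 < 1, i.e. |u − 8| < 1/216. So R = 1/216.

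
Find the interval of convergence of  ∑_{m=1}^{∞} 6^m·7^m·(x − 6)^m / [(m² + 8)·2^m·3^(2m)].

By the ratio test, |a_{m+1}/a_m| = [(m² + 8)/((m+1)² + 8)] · 6·7/(2·9) → 7/3.
Hence the series converges for |x − 6| < 1/(7/3) = 3/7, so the radius of convergence is 3/7.
When x = 45/7, the terms are on the order of 1/m², so the series converges absolutely by comparison with the p-series (p = 2 > 1).
Check x = 39/7: the series is dominated by a constant times Σ 1/m², which converges (p = 2 > 1).

[39/7, 45/7]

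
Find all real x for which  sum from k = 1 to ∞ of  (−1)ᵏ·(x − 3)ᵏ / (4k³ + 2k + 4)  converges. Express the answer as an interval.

[2, 4]

The ratio of consecutive coefficients is (4k³ + 2k + 4)/(4(k+1)³ + 2(k+1) + 4) → 1.
Convergence for |x − 3| < 1, so R = 1.
When x = 4, the terms are on the order of 1/k³, so the series converges absolutely by comparison with the p-series (p = 3 > 1).
At x = 2: absolute convergence follows by limit comparison with Σ 1/k³.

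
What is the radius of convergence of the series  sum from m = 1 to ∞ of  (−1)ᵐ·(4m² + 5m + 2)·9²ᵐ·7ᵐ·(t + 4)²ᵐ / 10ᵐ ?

R = √70/63

The ratio of consecutive coefficients is [(4(m+1)² + 5(m+1) + 2)/(4m² + 5m + 2)] · 81·7/10 → 567/10.
Since the exponent of (t + 4) increases by 2 each term, convergence requires |t + 4|² < 10/567, hence R = √70/63.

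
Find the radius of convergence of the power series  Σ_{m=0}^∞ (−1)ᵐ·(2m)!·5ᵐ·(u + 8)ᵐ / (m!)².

By the ratio test, |a_{m+1}/a_m| = (2m+1)·(2m+2)/(m+1)² · 5 → 20.
Convergence for |u + 8| · 20 < 1, i.e. |u + 8| < 1/20. So R = 1/20.

R = 1/20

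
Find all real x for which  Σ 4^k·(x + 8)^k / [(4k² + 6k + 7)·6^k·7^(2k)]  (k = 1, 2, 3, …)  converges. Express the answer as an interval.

[-163/2, 131/2]

Ratio test: |a_{k+1}/a_k| = [(4k² + 6k + 7)/(4(k+1)² + 6(k+1) + 7)] · 4/(6·49) → 2/147 as k → ∞.
Convergence for |x + 8| · 2/147 < 1, i.e. |x + 8| < 147/2. So R = 147/2.
Check x = 131/2: the terms are on the order of 1/k², so the series converges absolutely by comparison with the p-series (p = 2 > 1).
Check x = -163/2: absolute convergence follows by limit comparison with Σ 1/k².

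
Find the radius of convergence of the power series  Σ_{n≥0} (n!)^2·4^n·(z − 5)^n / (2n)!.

Ratio test: |a_{n+1}/a_n| = (n+1)²/[(2n+1)·(2n+2)] · 4 → 1 as n → ∞.
So the series converges when |z − 5| < 1 and diverges when |z − 5| > 1; R = 1.

R = 1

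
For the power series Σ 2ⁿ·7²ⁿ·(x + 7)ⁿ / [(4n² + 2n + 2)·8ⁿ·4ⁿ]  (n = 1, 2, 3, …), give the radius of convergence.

By the ratio test, |a_{n+1}/a_n| = [(4n² + 2n + 2)/(4(n+1)² + 2(n+1) + 2)] · 2·49/(8·4) → 49/16.
Hence the series converges for |x + 7| < 1/(49/16) = 16/49, so the radius of convergence is 16/49.

R = 16/49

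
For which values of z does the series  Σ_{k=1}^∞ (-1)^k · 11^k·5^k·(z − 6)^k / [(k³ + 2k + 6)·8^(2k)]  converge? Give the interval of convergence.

[266/55, 394/55]

Apply the ratio test: |a_{k+1}| / |a_k| = [(k³ + 2k + 6)/((k+1)³ + 2(k+1) + 6)] · 11·5/64, which tends to 55/64 as k → ∞.
Thus R = 1/(55/64) = 64/55.
Check z = 394/55: the terms are on the order of 1/k³, so the series converges absolutely by comparison with the p-series (p = 3 > 1).
At z = 266/55: the terms are on the order of 1/k³, so the series converges absolutely by comparison with the p-series (p = 3 > 1).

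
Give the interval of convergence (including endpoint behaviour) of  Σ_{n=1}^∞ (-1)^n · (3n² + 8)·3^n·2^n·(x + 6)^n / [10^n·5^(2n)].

(-143/3, 107/3)

The ratio of consecutive coefficients is [(3(n+1)² + 8)/(3n² + 8)] · 3·2/(10·25) → 3/125.
Hence the series converges for |x + 6| < 1/(3/125) = 125/3, so the radius of convergence is 125/3.
When x = 107/3, the terms have absolute value of order n², which does not tend to 0, so the series diverges by the divergence test.
At x = -143/3: the n-th term does not approach 0; divergence by the term test.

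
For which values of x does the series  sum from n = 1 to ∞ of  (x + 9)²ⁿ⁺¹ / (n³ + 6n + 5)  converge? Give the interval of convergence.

Ratio test: |a_{n+1}/a_n| = (n³ + 6n + 5)/((n+1)³ + 6(n+1) + 5) → 1 as n → ∞.
Since the exponent of (x + 9) increases by 2 each term, convergence requires |x + 9|² < 1, hence R = 1.
Endpoint x = -8: absolute convergence follows by limit comparison with Σ 1/n³.
At x = -10: absolute convergence follows by limit comparison with Σ 1/n³.

[-10, -8]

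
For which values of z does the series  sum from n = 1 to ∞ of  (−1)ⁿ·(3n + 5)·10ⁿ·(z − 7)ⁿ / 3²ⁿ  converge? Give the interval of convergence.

(61/10, 79/10)

Apply the ratio test: |a_{n+1}| / |a_n| = [(3(n+1) + 5)/(3n + 5)] · 10/9, which tends to 10/9 as n → ∞.
Thus R = 1/(10/9) = 9/10.
Check z = 79/10: the terms do not tend to 0, so the series diverges.
Endpoint z = 61/10: the terms have absolute value of order n, which does not tend to 0, so the series diverges by the divergence test.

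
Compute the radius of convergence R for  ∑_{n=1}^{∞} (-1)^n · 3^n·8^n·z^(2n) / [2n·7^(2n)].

R = 7√6/12

Apply the ratio test: |a_{n+1}| / |a_n| = [2n/2(n+1)] · 3·8/49, which tends to 24/49 as n → ∞.
Since the exponent of z increases by 2 each term, convergence requires |z|² < 49/24, hence R = 7√6/12.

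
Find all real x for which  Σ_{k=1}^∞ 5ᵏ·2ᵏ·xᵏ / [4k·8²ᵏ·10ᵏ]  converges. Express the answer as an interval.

Apply the ratio test: |a_{k+1}| / |a_k| = [4k/4(k+1)] · 5·2/(64·10), which tends to 1/64 as k → ∞.
Thus R = 1/(1/64) = 64.
Endpoint x = 64: the terms are asymptotic to a nonzero constant times 1/k, so the series diverges by limit comparison with Σ 1/k.
When x = -64, an alternating series whose terms decrease to 0 in absolute value, so it converges by the Leibniz criterion.

[-64, 64)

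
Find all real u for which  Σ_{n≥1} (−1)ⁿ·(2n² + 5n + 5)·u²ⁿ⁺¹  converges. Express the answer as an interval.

Ratio test: |a_{n+1}/a_n| = (2(n+1)² + 5(n+1) + 5)/(2n² + 5n + 5) → 1 as n → ∞.
Since the exponent of u increases by 2 each term, convergence requires |u|² < 1, hence R = 1.
Endpoint u = 1: the n-th term does not approach 0; divergence by the term test.
Endpoint u = -1: the terms have absolute value of order n², which does not tend to 0, so the series diverges by the divergence test.

(-1, 1)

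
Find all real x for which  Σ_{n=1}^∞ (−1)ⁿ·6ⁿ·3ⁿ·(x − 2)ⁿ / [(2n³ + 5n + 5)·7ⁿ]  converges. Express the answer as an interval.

Ratio test: |a_{n+1}/a_n| = [(2n³ + 5n + 5)/(2(n+1)³ + 5(n+1) + 5)] · 6·3/7 → 18/7 as n → ∞.
Convergence for |x − 2| · 18/7 < 1, i.e. |x − 2| < 7/18. So R = 7/18.
At x = 43/18: absolute convergence follows by limit comparison with Σ 1/n³.
At x = 29/18: absolute convergence follows by limit comparison with Σ 1/n³.

[29/18, 43/18]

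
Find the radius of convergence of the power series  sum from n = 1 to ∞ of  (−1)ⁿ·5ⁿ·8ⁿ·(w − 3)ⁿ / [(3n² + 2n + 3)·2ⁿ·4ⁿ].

R = 1/5

Apply the ratio test: |a_{n+1}| / |a_n| = [(3n² + 2n + 3)/(3(n+1)² + 2(n+1) + 3)] · 5·8/(2·4), which tends to 5 as n → ∞.
Convergence for |w − 3| · 5 < 1, i.e. |w − 3| < 1/5. So R = 1/5.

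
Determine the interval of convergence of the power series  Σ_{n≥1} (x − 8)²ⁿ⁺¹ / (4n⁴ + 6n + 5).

[7, 9]

By the ratio test, |a_{n+1}/a_n| = (4n⁴ + 6n + 5)/(4(n+1)⁴ + 6(n+1) + 5) → 1.
Writing y = (x − 8)², the series in y has radius 1, so |x − 8| < √(1) = 1 and R = 1.
Check x = 9: absolute convergence follows by limit comparison with Σ 1/n⁴.
Check x = 7: absolute convergence follows by limit comparison with Σ 1/n⁴.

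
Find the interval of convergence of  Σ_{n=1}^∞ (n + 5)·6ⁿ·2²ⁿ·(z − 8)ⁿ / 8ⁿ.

(23/3, 25/3)

Ratio test: |a_{n+1}/a_n| = [((n+1) + 5)/(n + 5)] · 6·4/8 → 3 as n → ∞.
Thus R = 1/(3) = 1/3.
At z = 25/3: the terms do not tend to 0, so the series diverges.
Check z = 23/3: the terms do not tend to 0, so the series diverges.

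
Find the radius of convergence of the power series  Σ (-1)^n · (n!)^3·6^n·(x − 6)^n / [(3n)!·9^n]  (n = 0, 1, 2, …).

R = 81/2

Ratio test: |a_{n+1}/a_n| = (n+1)³/[(3n+1)·(3n+2)·(3n+3)] · 6/9 → 2/81 as n → ∞.
Thus R = 1/(2/81) = 81/2.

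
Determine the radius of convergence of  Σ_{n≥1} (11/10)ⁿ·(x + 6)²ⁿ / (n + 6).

R = √110/11

Ratio test: |a_{n+1}/a_n| = [(n + 6)/((n+1) + 6)] · 11/10 → 11/10 as n → ∞.
Successive powers of (x + 6) differ by 2, so the series converges when |x + 6|² · 11/10 < 1, i.e. |x + 6| < √(10/11). So R = √110/11.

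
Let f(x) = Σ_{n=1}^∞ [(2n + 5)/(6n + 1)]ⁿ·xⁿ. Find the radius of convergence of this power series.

Root test: |a_n|^(1/n) = (2n + 5)/(6n + 1) → 1/3.
Hence the series converges for |x| < 1/(1/3) = 3, so the radius of convergence is 3.

R = 3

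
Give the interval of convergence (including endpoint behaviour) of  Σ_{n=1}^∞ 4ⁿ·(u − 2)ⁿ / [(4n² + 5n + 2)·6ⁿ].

Apply the ratio test: |a_{n+1}| / |a_n| = [(4n² + 5n + 2)/(4(n+1)² + 5(n+1) + 2)] · 4/6, which tends to 2/3 as n → ∞.
Hence the series converges for |u − 2| < 1/(2/3) = 3/2, so the radius of convergence is 3/2.
Endpoint u = 7/2: the series is dominated by a constant times Σ 1/n², which converges (p = 2 > 1).
When u = 1/2, the series is dominated by a constant times Σ 1/n², which converges (p = 2 > 1).

[1/2, 7/2]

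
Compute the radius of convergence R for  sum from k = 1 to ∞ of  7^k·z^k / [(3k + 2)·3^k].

R = 3/7

Apply the ratio test: |a_{k+1}| / |a_k| = [(3k + 2)/(3(k+1) + 2)] · 7/3, which tends to 7/3 as k → ∞.
Hence the series converges for |z| < 1/(7/3) = 3/7, so the radius of convergence is 3/7.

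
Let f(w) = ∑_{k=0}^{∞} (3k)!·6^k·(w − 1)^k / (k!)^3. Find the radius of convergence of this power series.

R = 1/162

By the ratio test, |a_{k+1}/a_k| = (3k+1)·(3k+2)·(3k+3)/(k+1)³ · 6 → 162.
The series converges when 162 · |w − 1| < 1, giving R = 1/162.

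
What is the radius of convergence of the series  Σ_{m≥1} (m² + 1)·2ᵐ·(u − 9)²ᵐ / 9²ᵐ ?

The ratio of consecutive coefficients is [((m+1)² + 1)/(m² + 1)] · 2/81 → 2/81.
Since the exponent of (u − 9) increases by 2 each term, convergence requires |u − 9|² < 81/2, hence R = 9√2/2.

R = 9√2/2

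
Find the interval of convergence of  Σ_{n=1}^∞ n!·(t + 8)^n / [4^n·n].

By the ratio test, |a_{n+1}/a_n| = (n+1) · 1/4 · n/(n+1) → ∞.
The ratio grows without bound, so the series diverges whenever (t + 8) ≠ 0; it converges only at t = -8. R = 0.

{-8}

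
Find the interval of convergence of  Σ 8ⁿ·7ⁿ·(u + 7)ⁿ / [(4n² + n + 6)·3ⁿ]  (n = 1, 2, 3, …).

[-395/56, -389/56]

The ratio of consecutive coefficients is [(4n² + n + 6)/(4(n+1)² + (n+1) + 6)] · 8·7/3 → 56/3.
The series converges when 56/3 · |u + 7| < 1, giving R = 3/56.
Endpoint u = -389/56: the terms are on the order of 1/n², so the series converges absolutely by comparison with the p-series (p = 2 > 1).
Check u = -395/56: the terms are on the order of 1/n², so the series converges absolutely by comparison with the p-series (p = 2 > 1).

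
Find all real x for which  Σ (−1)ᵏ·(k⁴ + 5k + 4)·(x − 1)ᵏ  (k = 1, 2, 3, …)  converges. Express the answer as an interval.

(0, 2)

By the ratio test, |a_{k+1}/a_k| = ((k+1)⁴ + 5(k+1) + 4)/(k⁴ + 5k + 4) → 1.
Hence R = 1.
When x = 2, the terms have absolute value of order k⁴, which does not tend to 0, so the series diverges by the divergence test.
Endpoint x = 0: the terms do not tend to 0, so the series diverges.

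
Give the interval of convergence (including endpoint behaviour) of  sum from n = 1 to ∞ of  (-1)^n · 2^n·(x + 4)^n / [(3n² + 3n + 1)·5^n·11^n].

By the ratio test, |a_{n+1}/a_n| = [(3n² + 3n + 1)/(3(n+1)² + 3(n+1) + 1)] · 2/(5·11) → 2/55.
Thus R = 1/(2/55) = 55/2.
When x = 47/2, absolute convergence follows by limit comparison with Σ 1/n².
At x = -63/2: the series is dominated by a constant times Σ 1/n², which converges (p = 2 > 1).

[-63/2, 47/2]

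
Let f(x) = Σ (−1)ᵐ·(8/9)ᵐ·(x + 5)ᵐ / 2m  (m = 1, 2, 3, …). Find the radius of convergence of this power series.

Ratio test: |a_{m+1}/a_m| = [2m/2(m+1)] · 8/9 → 8/9 as m → ∞.
Convergence for |x + 5| · 8/9 < 1, i.e. |x + 5| < 9/8. So R = 9/8.

R = 9/8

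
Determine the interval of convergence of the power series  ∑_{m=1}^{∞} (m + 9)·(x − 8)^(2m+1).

By the ratio test, |a_{m+1}/a_m| = ((m+1) + 9)/(m + 9) → 1.
Successive powers of (x − 8) differ by 2, so the series converges when |x − 8|² · 1 < 1, i.e. |x − 8| < √(1) = 1. So R = 1.
Check x = 9: the m-th term does not approach 0; divergence by the term test.
Check x = 7: the terms have absolute value of order m, which does not tend to 0, so the series diverges by the divergence test.

(7, 9)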